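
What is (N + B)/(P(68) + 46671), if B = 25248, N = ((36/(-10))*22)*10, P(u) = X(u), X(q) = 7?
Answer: 12228/23339 ≈ 0.52393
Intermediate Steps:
P(u) = 7
N = -792 (N = ((36*(-⅒))*22)*10 = -18/5*22*10 = -396/5*10 = -792)
(N + B)/(P(68) + 46671) = (-792 + 25248)/(7 + 46671) = 24456/46678 = 24456*(1/46678) = 12228/23339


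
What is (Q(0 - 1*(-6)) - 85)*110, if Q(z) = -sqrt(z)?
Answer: -9350 - 110*sqrt(6) ≈ -9619.4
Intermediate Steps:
(Q(0 - 1*(-6)) - 85)*110 = (-sqrt(0 - 1*(-6)) - 85)*110 = (-sqrt(0 + 6) - 85)*110 = (-sqrt(6) - 85)*110 = (-85 - sqrt(6))*110 = -9350 - 110*sqrt(6)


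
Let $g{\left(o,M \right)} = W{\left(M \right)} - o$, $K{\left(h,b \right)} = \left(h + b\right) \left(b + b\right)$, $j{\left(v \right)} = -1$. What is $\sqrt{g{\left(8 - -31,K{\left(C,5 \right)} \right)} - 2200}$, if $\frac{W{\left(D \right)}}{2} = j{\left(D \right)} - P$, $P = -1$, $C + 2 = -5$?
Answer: $i \sqrt{2239} \approx 47.318 i$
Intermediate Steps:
$C = -7$ ($C = -2 - 5 = -7$)
$W{\left(D \right)} = 0$ ($W{\left(D \right)} = 2 \left(-1 - -1\right) = 2 \left(-1 + 1\right) = 2 \cdot 0 = 0$)
$K{\left(h,b \right)} = 2 b \left(b + h\right)$ ($K{\left(h,b \right)} = \left(b + h\right) 2 b = 2 b \left(b + h\right)$)
$g{\left(o,M \right)} = - o$ ($g{\left(o,M \right)} = 0 - o = - o$)
$\sqrt{g{\left(8 - -31,K{\left(C,5 \right)} \right)} - 2200} = \sqrt{- (8 - -31) - 2200} = \sqrt{- (8 + 31) - 2200} = \sqrt{\left(-1\right) 39 - 2200} = \sqrt{-39 - 2200} = \sqrt{-2239} = i \sqrt{2239}$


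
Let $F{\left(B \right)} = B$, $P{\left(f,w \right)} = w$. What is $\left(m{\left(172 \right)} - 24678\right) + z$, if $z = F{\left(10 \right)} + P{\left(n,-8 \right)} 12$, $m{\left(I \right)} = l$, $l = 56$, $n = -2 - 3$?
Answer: $-24708$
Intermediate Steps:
$n = -5$
$m{\left(I \right)} = 56$
$z = -86$ ($z = 10 - 96 = -86$)
$\left(m{\left(172 \right)} - 24678\right) + z = \left(56 - 24678\right) - 86 = -24622 - 86 = -24708$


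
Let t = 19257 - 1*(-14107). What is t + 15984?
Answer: 49348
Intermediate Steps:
t = 33364 (t = 19257 + 14107 = 33364)
t + 15984 = 33364 + 15984 = 49348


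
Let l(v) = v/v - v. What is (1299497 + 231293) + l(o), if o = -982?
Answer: 1531773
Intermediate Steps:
l(v) = 1 - v
(1299497 + 231293) + l(o) = (1299497 + 231293) + (1 - 1*(-982)) = 1530790 + (1 + 982) = 1530790 + 983 = 1531773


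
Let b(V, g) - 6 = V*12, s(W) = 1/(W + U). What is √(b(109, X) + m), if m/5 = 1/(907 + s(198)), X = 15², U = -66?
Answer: 23*√1424200710/23945 ≈ 36.249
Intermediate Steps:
s(W) = 1/(-66 + W) (s(W) = 1/(W - 66) = 1/(-66 + W))
X = 225
m = 132/23945 (m = 5/(907 + 1/(-66 + 198)) = 5/(907 + 1/132) = 5/(119725/132) = 5*(132/119725) = 132/23945 ≈ 0.0055126)
b(V, g) = 6 + 12*V (b(V, g) = 6 + V*12 = 6 + 12*V)
√(b(109, X) + m) = √((6 + 12*109) + 132/23945) = √((6 + 1308) + 132/23945) = √(1314 + 132/23945) = √(31463862/23945) = 23*√1424200710/23945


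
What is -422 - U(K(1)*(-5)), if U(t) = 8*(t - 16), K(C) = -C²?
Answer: -334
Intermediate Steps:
U(t) = -128 + 8*t (U(t) = 8*(-16 + t) = -128 + 8*t)
-422 - U(K(1)*(-5)) = -422 - (-128 + 8*(-1*1²*(-5))) = -422 - (-128 + 8*(-1*1*(-5))) = -422 - (-128 + 8*(-1*(-5))) = -422 - (-128 + 8*5) = -422 - (-128 + 40) = -422 - 1*(-88) = -422 + 88 = -334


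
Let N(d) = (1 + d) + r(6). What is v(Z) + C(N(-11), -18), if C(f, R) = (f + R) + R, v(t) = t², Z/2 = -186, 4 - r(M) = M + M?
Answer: 138330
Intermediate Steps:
r(M) = 4 - 2*M (r(M) = 4 - (M + M) = 4 - 2*M)
N(d) = -7 + d (N(d) = (1 + d) + (4 - 2*6) = (1 + d) + (4 - 12) = (1 + d) - 8 = -7 + d)
Z = -372 (Z = 2*(-186) = -372)
C(f, R) = f + 2*R (C(f, R) = (R + f) + R = f + 2*R)
v(Z) + C(N(-11), -18) = (-372)² + ((-7 - 11) + 2*(-18)) = 138384 + (-18 - 36) = 138384 - 54 = 138330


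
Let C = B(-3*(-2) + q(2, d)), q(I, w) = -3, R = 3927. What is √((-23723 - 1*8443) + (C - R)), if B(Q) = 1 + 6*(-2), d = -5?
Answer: 2*I*√9026 ≈ 190.01*I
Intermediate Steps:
B(Q) = -11 (B(Q) = 1 - 12 = -11)
C = -11
√((-23723 - 1*8443) + (C - R)) = √((-23723 - 1*8443) + (-11 - 1*3927)) = √((-23723 - 8443) + (-11 - 3927)) = √(-32166 - 3938) = √(-36104) = 2*I*√9026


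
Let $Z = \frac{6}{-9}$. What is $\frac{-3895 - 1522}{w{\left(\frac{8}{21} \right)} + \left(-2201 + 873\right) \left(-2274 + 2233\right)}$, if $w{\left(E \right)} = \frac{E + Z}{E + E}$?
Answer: $- \frac{43336}{435581} \approx -0.09949$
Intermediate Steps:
$Z = - \frac{2}{3}$ ($Z = 6 \left(- \frac{1}{9}\right) = - \frac{2}{3} \approx -0.66667$)
$w{\left(E \right)} = \frac{- \frac{2}{3} + E}{2 E}$ ($w{\left(E \right)} = \frac{E - \frac{2}{3}}{E + E} = \frac{- \frac{2}{3} + E}{2 E}$)
$\frac{-3895 - 1522}{w{\left(\frac{8}{21} \right)} + \left(-2201 + 873\right) \left(-2274 + 2233\right)} = \frac{-3895 - 1522}{\frac{-2 + 3 \cdot \frac{8}{21}}{6 \cdot \frac{8}{21}} + \left(-2201 + 873\right) \left(-2274 + 2233\right)} = - \frac{5417}{\frac{-2 + 3 \cdot 8 \cdot \frac{1}{21}}{6 \cdot 8 \cdot \frac{1}{21}} - -54448} = - \frac{5417}{\frac{-2 + 3 \cdot \frac{8}{21}}{6 \cdot \frac{8}{21}} + 54448} = - \frac{5417}{\frac{1}{6} \cdot \frac{21}{8} \left(-2 + \frac{8}{7}\right) + 54448} = - \frac{5417}{\frac{1}{6} \cdot \frac{21}{8} \left(- \frac{6}{7}\right) + 54448} = - \frac{5417}{- \frac{3}{8} + 54448} = - \frac{5417}{\frac{435581}{8}} = \left(-5417\right) \frac{8}{435581} = - \frac{43336}{435581}$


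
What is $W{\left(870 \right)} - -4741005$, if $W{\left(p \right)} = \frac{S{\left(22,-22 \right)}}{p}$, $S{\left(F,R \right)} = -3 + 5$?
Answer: $\frac{2062337176}{435} \approx 4.741 \cdot 10^{6}$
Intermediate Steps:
$S{\left(F,R \right)} = 2$
$W{\left(p \right)} = \frac{2}{p}$
$W{\left(870 \right)} - -4741005 = \frac{2}{870} - -4741005 = 2 \cdot \frac{1}{870} + 4741005 = \frac{1}{435} + 4741005 = \frac{2062337176}{435}$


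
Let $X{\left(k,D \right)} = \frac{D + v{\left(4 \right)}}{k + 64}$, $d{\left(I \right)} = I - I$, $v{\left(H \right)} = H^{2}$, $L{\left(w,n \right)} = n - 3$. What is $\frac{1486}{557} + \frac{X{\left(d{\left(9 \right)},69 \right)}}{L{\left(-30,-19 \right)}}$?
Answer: $\frac{2044943}{784256} \approx 2.6075$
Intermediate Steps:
$L{\left(w,n \right)} = -3 + n$ ($L{\left(w,n \right)} = n - 3 = -3 + n$)
$d{\left(I \right)} = 0$
$X{\left(k,D \right)} = \frac{16 + D}{64 + k}$ ($X{\left(k,D \right)} = \frac{D + 4^{2}}{k + 64} = \frac{D + 16}{64 + k} = \frac{16 + D}{64 + k}$)
$\frac{1486}{557} + \frac{X{\left(d{\left(9 \right)},69 \right)}}{L{\left(-30,-19 \right)}} = \frac{1486}{557} + \frac{\frac{1}{64 + 0} \left(16 + 69\right)}{-3 - 19} = 1486 \cdot \frac{1}{557} + \frac{\frac{1}{64} \cdot 85}{-22} = \frac{1486}{557} + \frac{1}{64} \cdot 85 \left(- \frac{1}{22}\right) = \frac{1486}{557} + \frac{85}{64} \left(- \frac{1}{22}\right) = \frac{1486}{557} - \frac{85}{1408} = \frac{2044943}{784256}$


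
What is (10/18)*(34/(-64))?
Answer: -85/288 ≈ -0.29514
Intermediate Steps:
(10/18)*(34/(-64)) = (10*(1/18))*(34*(-1/64)) = (5/9)*(-17/32) = -85/288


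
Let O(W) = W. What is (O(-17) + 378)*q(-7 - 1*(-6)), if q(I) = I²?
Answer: 361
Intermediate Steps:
(O(-17) + 378)*q(-7 - 1*(-6)) = (-17 + 378)*(-7 - 1*(-6))² = 361*(-7 + 6)² = 361*(-1)² = 361*1 = 361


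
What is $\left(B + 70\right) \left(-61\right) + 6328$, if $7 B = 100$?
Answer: $\frac{8306}{7} \approx 1186.6$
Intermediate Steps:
$B = \frac{100}{7}$ ($B = \frac{1}{7} \cdot 100 = \frac{100}{7} \approx 14.286$)
$\left(B + 70\right) \left(-61\right) + 6328 = \left(\frac{100}{7} + 70\right) \left(-61\right) + 6328 = \frac{590}{7} \left(-61\right) + 6328 = - \frac{35990}{7} + 6328 = \frac{8306}{7}$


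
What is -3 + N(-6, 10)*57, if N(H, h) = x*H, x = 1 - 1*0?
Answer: -345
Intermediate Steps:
x = 1 (x = 1 + 0 = 1)
N(H, h) = H (N(H, h) = 1*H = H)
-3 + N(-6, 10)*57 = -3 - 6*57 = -3 - 342 = -345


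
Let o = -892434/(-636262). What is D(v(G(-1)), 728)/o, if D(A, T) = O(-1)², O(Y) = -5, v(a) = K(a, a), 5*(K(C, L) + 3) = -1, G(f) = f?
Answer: 7953275/446217 ≈ 17.824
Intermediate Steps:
o = 446217/318131 (o = -892434*(-1/636262) = 446217/318131 ≈ 1.4026)
K(C, L) = -16/5 (K(C, L) = -3 + (⅕)*(-1) = -3 - ⅕ = -16/5)
v(a) = -16/5
D(A, T) = 25 (D(A, T) = (-5)² = 25)
D(v(G(-1)), 728)/o = 25/(446217/318131) = 25*(318131/446217) = 7953275/446217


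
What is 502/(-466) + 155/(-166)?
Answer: -77781/38678 ≈ -2.0110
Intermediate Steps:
502/(-466) + 155/(-166) = 502*(-1/466) + 155*(-1/166) = -251/233 - 155/166 = -77781/38678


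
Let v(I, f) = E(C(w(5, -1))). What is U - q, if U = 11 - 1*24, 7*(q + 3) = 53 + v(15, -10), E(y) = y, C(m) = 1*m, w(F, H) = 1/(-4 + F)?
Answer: -124/7 ≈ -17.714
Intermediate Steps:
C(m) = m
v(I, f) = 1 (v(I, f) = 1/(-4 + 5) = 1/1 = 1)
q = 33/7 (q = -3 + (53 + 1)/7 = -3 + (⅐)*54 = -3 + 54/7 = 33/7 ≈ 4.7143)
U = -13 (U = 11 - 24 = -13)
U - q = -13 - 1*33/7 = -13 - 33/7 = -124/7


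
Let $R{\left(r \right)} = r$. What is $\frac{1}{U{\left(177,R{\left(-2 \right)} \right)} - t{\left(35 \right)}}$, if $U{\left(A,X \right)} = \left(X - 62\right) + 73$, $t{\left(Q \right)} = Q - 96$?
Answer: $\frac{1}{70} \approx 0.014286$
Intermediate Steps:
$t{\left(Q \right)} = -96 + Q$
$U{\left(A,X \right)} = 11 + X$ ($U{\left(A,X \right)} = \left(-62 + X\right) + 73 = 11 + X$)
$\frac{1}{U{\left(177,R{\left(-2 \right)} \right)} - t{\left(35 \right)}} = \frac{1}{\left(11 - 2\right) - \left(-96 + 35\right)} = \frac{1}{9 - -61} = \frac{1}{9 + 61} = \frac{1}{70}$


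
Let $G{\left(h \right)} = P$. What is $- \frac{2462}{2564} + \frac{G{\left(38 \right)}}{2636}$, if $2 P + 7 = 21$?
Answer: $- \frac{1617971}{1689676} \approx -0.95756$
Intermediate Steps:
$P = 7$ ($P = - \frac{7}{2} + \frac{1}{2} \cdot 21 = - \frac{7}{2} + \frac{21}{2} = 7$)
$G{\left(h \right)} = 7$
$- \frac{2462}{2564} + \frac{G{\left(38 \right)}}{2636} = - \frac{2462}{2564} + \frac{7}{2636} = \left(-2462\right) \frac{1}{2564} + 7 \cdot \frac{1}{2636} = - \frac{1231}{1282} + \frac{7}{2636} = - \frac{1617971}{1689676}$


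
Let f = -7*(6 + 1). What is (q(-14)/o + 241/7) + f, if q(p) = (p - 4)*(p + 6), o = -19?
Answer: -2946/133 ≈ -22.150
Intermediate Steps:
q(p) = (-4 + p)*(6 + p)
f = -49 (f = -7*7 = -49)
(q(-14)/o + 241/7) + f = ((-24 + (-14)² + 2*(-14))/(-19) + 241/7) - 49 = ((-24 + 196 - 28)*(-1/19) + 241*(⅐)) - 49 = (144*(-1/19) + 241/7) - 49 = (-144/19 + 241/7) - 49 = 3571/133 - 49 = -2946/133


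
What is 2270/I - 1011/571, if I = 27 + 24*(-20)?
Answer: -1754153/258663 ≈ -6.7816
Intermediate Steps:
I = -453 (I = 27 - 480 = -453)
2270/I - 1011/571 = 2270/(-453) - 1011/571 = 2270*(-1/453) - 1011*1/571 = -2270/453 - 1011/571 = -1754153/258663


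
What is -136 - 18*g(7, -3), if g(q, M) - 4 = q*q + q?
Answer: -1216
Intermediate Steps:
g(q, M) = 4 + q + q² (g(q, M) = 4 + (q*q + q) = 4 + (q² + q) = 4 + (q + q²) = 4 + q + q²)
-136 - 18*g(7, -3) = -136 - 18*(4 + 7 + 7²) = -136 - 18*(4 + 7 + 49) = -136 - 18*60 = -136 - 1080 = -1216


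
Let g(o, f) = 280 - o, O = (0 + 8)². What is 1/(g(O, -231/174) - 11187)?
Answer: -1/10971 ≈ -9.1149e-5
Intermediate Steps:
O = 64 (O = 8² = 64)
1/(g(O, -231/174) - 11187) = 1/((280 - 1*64) - 11187) = 1/((280 - 64) - 11187) = 1/(216 - 11187) = 1/(-10971) = -1/10971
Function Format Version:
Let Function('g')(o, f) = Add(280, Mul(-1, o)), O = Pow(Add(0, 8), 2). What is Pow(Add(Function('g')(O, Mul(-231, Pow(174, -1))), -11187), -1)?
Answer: Rational(-1, 10971) ≈ -9.1149e-5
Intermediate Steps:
O = 64 (O = Pow(8, 2) = 64)
Pow(Add(Function('g')(O, Mul(-231, Pow(174, -1))), -11187), -1) = Pow(Add(Add(280, Mul(-1, 64)), -11187), -1) = Pow(Add(Add(280, -64), -11187), -1) = Pow(Add(216, -11187), -1) = Pow(-10971, -1) = Rational(-1, 10971)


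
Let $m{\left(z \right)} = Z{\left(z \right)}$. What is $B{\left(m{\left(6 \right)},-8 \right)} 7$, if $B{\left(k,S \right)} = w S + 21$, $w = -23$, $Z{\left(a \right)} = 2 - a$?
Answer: $1435$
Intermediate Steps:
$m{\left(z \right)} = 2 - z$
$B{\left(k,S \right)} = 21 - 23 S$ ($B{\left(k,S \right)} = - 23 S + 21 = 21 - 23 S$)
$B{\left(m{\left(6 \right)},-8 \right)} 7 = \left(21 - -184\right) 7 = \left(21 + 184\right) 7 = 205 \cdot 7 = 1435$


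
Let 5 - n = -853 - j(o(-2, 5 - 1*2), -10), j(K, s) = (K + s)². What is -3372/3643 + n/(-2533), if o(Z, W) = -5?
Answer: -12486645/9227719 ≈ -1.3532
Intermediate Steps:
n = 1083 (n = 5 - (-853 - (-5 - 10)²) = 5 - (-853 - 1*(-15)²) = 5 - (-853 - 1*225) = 5 - (-853 - 225) = 5 - 1*(-1078) = 5 + 1078 = 1083)
-3372/3643 + n/(-2533) = -3372/3643 + 1083/(-2533) = -3372*1/3643 + 1083*(-1/2533) = -3372/3643 - 1083/2533 = -12486645/9227719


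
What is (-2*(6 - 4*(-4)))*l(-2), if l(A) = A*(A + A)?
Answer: -352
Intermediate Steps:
l(A) = 2*A**2 (l(A) = A*(2*A) = 2*A**2)
(-2*(6 - 4*(-4)))*l(-2) = (-2*(6 - 4*(-4)))*(2*(-2)**2) = (-2*(6 + 16))*(2*4) = -2*22*8 = -44*8 = -352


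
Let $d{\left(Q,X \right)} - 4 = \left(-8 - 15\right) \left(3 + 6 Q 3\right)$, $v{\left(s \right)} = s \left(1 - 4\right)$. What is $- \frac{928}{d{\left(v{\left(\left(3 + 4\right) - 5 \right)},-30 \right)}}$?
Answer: $- \frac{928}{2419} \approx -0.38363$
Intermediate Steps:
$v{\left(s \right)} = - 3 s$ ($v{\left(s \right)} = s \left(-3\right) = - 3 s$)
$d{\left(Q,X \right)} = -65 - 414 Q$ ($d{\left(Q,X \right)} = 4 + \left(-8 - 15\right) \left(3 + 6 Q 3\right) = 4 - 23 \left(3 + 18 Q\right) = 4 - \left(69 + 414 Q\right) = -65 - 414 Q$)
$- \frac{928}{d{\left(v{\left(\left(3 + 4\right) - 5 \right)},-30 \right)}} = - \frac{928}{-65 - 414 \left(- 3 \left(\left(3 + 4\right) - 5\right)\right)} = - \frac{928}{-65 - 414 \left(- 3 \left(7 - 5\right)\right)} = - \frac{928}{-65 - 414 \left(\left(-3\right) 2\right)} = - \frac{928}{-65 - -2484} = - \frac{928}{-65 + 2484} = - \frac{928}{2419}$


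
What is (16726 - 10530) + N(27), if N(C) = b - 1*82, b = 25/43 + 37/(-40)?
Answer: 10515489/1720 ≈ 6113.7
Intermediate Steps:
b = -591/1720 (b = 25*(1/43) + 37*(-1/40) = 25/43 - 37/40 = -591/1720 ≈ -0.34360)
N(C) = -141631/1720 (N(C) = -591/1720 - 1*82 = -591/1720 - 82 = -141631/1720)
(16726 - 10530) + N(27) = (16726 - 10530) - 141631/1720 = 6196 - 141631/1720 = 10515489/1720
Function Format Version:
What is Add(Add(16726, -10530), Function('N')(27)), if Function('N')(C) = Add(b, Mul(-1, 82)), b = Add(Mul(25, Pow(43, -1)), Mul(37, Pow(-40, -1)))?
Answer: Rational(10515489, 1720) ≈ 6113.7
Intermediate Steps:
b = Rational(-591, 1720) (b = Add(Mul(25, Rational(1, 43)), Mul(37, Rational(-1, 40))) = Add(Rational(25, 43), Rational(-37, 40)) = Rational(-591, 1720) ≈ -0.34360)
Function('N')(C) = Rational(-141631, 1720) (Function('N')(C) = Add(Rational(-591, 1720), Mul(-1, 82)) = Add(Rational(-591, 1720), -82) = Rational(-141631, 1720))
Add(Add(16726, -10530), Function('N')(27)) = Add(Add(16726, -10530), Rational(-141631, 1720)) = Add(6196, Rational(-141631, 1720)) = Rational(10515489, 1720)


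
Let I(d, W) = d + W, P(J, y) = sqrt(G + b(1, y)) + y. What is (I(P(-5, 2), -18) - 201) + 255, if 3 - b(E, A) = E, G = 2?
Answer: 40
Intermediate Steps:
b(E, A) = 3 - E
P(J, y) = 2 + y (P(J, y) = sqrt(2 + (3 - 1*1)) + y = sqrt(2 + (3 - 1)) + y = sqrt(2 + 2) + y = sqrt(4) + y = 2 + y)
I(d, W) = W + d
(I(P(-5, 2), -18) - 201) + 255 = ((-18 + (2 + 2)) - 201) + 255 = ((-18 + 4) - 201) + 255 = (-14 - 201) + 255 = -215 + 255 = 40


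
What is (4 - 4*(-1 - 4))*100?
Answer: 2400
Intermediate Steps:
(4 - 4*(-1 - 4))*100 = (4 - 4*(-5))*100 = (4 - 1*(-20))*100 = (4 + 20)*100 = 24*100 = 2400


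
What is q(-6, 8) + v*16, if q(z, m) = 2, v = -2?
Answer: -30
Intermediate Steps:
q(-6, 8) + v*16 = 2 - 2*16 = 2 - 32 = -30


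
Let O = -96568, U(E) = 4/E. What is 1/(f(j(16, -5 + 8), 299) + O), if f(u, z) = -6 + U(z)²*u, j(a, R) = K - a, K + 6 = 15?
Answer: -89401/8633812286 ≈ -1.0355e-5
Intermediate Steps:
K = 9 (K = -6 + 15 = 9)
j(a, R) = 9 - a
f(u, z) = -6 + 16*u/z² (f(u, z) = -6 + (4/z)²*u = -6 + (16/z²)*u = -6 + 16*u/z²)
1/(f(j(16, -5 + 8), 299) + O) = 1/((-6 + 16*(9 - 1*16)/299²) - 96568) = 1/((-6 + 16*(9 - 16)*(1/89401)) - 96568) = 1/((-6 + 16*(-7)*(1/89401)) - 96568) = 1/((-6 - 112/89401) - 96568) = 1/(-536518/89401 - 96568) = 1/(-8633812286/89401) = -89401/8633812286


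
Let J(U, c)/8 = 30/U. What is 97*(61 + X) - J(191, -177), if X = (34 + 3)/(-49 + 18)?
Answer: 34341618/5921 ≈ 5800.0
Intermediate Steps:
X = -37/31 (X = 37/(-31) = 37*(-1/31) = -37/31 ≈ -1.1935)
J(U, c) = 240/U (J(U, c) = 8*(30/U) = 240/U)
97*(61 + X) - J(191, -177) = 97*(61 - 37/31) - 240/191 = 97*(1854/31) - 240/191 = 179838/31 - 1*240/191 = 179838/31 - 240/191 = 34341618/5921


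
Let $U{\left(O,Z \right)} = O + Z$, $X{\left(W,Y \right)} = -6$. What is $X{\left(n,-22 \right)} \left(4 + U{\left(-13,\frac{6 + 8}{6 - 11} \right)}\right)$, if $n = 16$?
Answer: $\frac{354}{5} \approx 70.8$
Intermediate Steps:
$X{\left(n,-22 \right)} \left(4 + U{\left(-13,\frac{6 + 8}{6 - 11} \right)}\right) = - 6 \left(4 - \left(13 - \frac{6 + 8}{6 - 11}\right)\right) = - 6 \left(4 - \left(13 - \frac{14}{-5}\right)\right) = - 6 \left(4 + \left(-13 + 14 \left(- \frac{1}{5}\right)\right)\right) = - 6 \left(4 - \frac{79}{5}\right) = \left(-6\right) \left(- \frac{59}{5}\right) = \frac{354}{5}$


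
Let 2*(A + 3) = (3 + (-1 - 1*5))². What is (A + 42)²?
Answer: 7569/4 ≈ 1892.3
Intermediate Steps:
A = 3/2 (A = -3 + (3 + (-1 - 1*5))²/2 = -3 + (3 + (-1 - 5))²/2 = -3 + (3 - 6)²/2 = -3 + (½)*(-3)² = -3 + (½)*9 = -3 + 9/2 = 3/2 ≈ 1.5000)
(A + 42)² = (3/2 + 42)² = (87/2)² = 7569/4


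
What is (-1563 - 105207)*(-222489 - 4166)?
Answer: 24199954350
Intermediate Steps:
(-1563 - 105207)*(-222489 - 4166) = -106770*(-226655) = 24199954350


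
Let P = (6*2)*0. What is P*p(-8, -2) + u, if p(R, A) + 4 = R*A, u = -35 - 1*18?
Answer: -53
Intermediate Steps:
u = -53 (u = -35 - 18 = -53)
p(R, A) = -4 + A*R (p(R, A) = -4 + R*A = -4 + A*R)
P = 0 (P = 12*0 = 0)
P*p(-8, -2) + u = 0*(-4 - 2*(-8)) - 53 = 0*(-4 + 16) - 53 = 0*12 - 53 = 0 - 53 = -53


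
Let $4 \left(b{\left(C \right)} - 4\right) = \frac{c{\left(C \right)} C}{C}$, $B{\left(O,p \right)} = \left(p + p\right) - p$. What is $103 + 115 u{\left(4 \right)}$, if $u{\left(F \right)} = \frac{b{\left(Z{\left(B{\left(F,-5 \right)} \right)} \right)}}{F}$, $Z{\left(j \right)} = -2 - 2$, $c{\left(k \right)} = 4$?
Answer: $\frac{987}{4} \approx 246.75$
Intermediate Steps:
$B{\left(O,p \right)} = p$ ($B{\left(O,p \right)} = 2 p - p = p$)
$Z{\left(j \right)} = -4$
$b{\left(C \right)} = 5$ ($b{\left(C \right)} = 4 + \frac{4 C \frac{1}{C}}{4} = 4 + \frac{1}{4} \cdot 4 = 4 + 1 = 5$)
$u{\left(F \right)} = \frac{5}{F}$
$103 + 115 u{\left(4 \right)} = 103 + 115 \cdot \frac{5}{4} = 103 + \frac{575}{4} = \frac{987}{4}$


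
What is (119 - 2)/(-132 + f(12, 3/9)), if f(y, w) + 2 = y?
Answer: -117/122 ≈ -0.95902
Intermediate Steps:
f(y, w) = -2 + y
(119 - 2)/(-132 + f(12, 3/9)) = (119 - 2)/(-132 + (-2 + 12)) = 117/(-132 + 10) = 117/(-122) = -1/122*117 = -117/122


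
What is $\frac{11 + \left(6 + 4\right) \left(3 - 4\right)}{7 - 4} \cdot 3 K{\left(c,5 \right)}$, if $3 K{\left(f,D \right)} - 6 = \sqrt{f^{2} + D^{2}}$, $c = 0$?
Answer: $\frac{11}{3} \approx 3.6667$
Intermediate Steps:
$K{\left(f,D \right)} = 2 + \frac{\sqrt{D^{2} + f^{2}}}{3}$ ($K{\left(f,D \right)} = 2 + \frac{\sqrt{f^{2} + D^{2}}}{3} = 2 + \frac{\sqrt{D^{2} + f^{2}}}{3}$)
$\frac{11 + \left(6 + 4\right) \left(3 - 4\right)}{7 - 4} \cdot 3 K{\left(c,5 \right)} = \frac{11 + \left(6 + 4\right) \left(3 - 4\right)}{7 - 4} \cdot 3 \left(2 + \frac{\sqrt{5^{2} + 0^{2}}}{3}\right) = \frac{11 + 10 \left(-1\right)}{3} \cdot 3 \left(2 + \frac{\sqrt{25 + 0}}{3}\right) = \left(11 - 10\right) \frac{1}{3} \cdot 3 \left(2 + \frac{\sqrt{25}}{3}\right) = 1 \cdot \frac{1}{3} \cdot 3 \left(2 + \frac{1}{3} \cdot 5\right) = \frac{1}{3} \cdot 3 \left(2 + \frac{5}{3}\right) = 1 \cdot \frac{11}{3} = \frac{11}{3}$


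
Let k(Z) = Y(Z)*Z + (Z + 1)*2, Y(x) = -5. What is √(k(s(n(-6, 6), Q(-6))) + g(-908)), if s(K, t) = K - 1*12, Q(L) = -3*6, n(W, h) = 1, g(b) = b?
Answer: 3*I*√97 ≈ 29.547*I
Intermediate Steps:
Q(L) = -18
s(K, t) = -12 + K (s(K, t) = K - 12 = -12 + K)
k(Z) = 2 - 3*Z (k(Z) = -5*Z + (Z + 1)*2 = -5*Z + (1 + Z)*2 = -5*Z + (2 + 2*Z) = 2 - 3*Z)
√(k(s(n(-6, 6), Q(-6))) + g(-908)) = √((2 - 3*(-12 + 1)) - 908) = √((2 - 3*(-11)) - 908) = √((2 + 33) - 908) = √(35 - 908) = √(-873) = 3*I*√97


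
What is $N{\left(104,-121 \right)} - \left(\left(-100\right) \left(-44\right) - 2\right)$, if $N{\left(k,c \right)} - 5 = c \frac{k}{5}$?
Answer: $- \frac{34549}{5} \approx -6909.8$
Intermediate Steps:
$N{\left(k,c \right)} = 5 + \frac{c k}{5}$ ($N{\left(k,c \right)} = 5 + c \frac{k}{5} = 5 + \frac{c k}{5}$)
$N{\left(104,-121 \right)} - \left(\left(-100\right) \left(-44\right) - 2\right) = \left(5 + \frac{1}{5} \left(-121\right) 104\right) - \left(\left(-100\right) \left(-44\right) - 2\right) = \left(5 - \frac{12584}{5}\right) - \left(4400 - 2\right) = - \frac{12559}{5} - 4398 = - \frac{34549}{5}$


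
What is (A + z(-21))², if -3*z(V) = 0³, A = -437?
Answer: 190969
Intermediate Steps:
z(V) = 0 (z(V) = -⅓*0³ = -⅓*0 = 0)
(A + z(-21))² = (-437 + 0)² = (-437)² = 190969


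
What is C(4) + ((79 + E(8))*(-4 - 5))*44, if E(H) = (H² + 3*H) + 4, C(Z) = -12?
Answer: -67728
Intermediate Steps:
E(H) = 4 + H² + 3*H
C(4) + ((79 + E(8))*(-4 - 5))*44 = -12 + ((79 + (4 + 8² + 3*8))*(-4 - 5))*44 = -12 + ((79 + (4 + 64 + 24))*(-9))*44 = -12 + ((79 + 92)*(-9))*44 = -12 + (171*(-9))*44 = -12 - 1539*44 = -12 - 67716 = -67728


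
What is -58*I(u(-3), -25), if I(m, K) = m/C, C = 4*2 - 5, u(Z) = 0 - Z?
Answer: -58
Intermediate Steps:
u(Z) = -Z
C = 3 (C = 8 - 5 = 3)
I(m, K) = m/3
-58*I(u(-3), -25) = -58*(-1*(-3))/3 = -58*3/3 = -58*1 = -58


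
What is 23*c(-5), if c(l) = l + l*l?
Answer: 460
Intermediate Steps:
c(l) = l + l**2
23*c(-5) = 23*(-5*(1 - 5)) = 23*(-5*(-4)) = 23*20 = 460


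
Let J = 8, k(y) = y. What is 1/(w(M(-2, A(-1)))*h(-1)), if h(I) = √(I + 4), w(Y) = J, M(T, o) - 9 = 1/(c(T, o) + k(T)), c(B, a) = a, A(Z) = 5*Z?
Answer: √3/24 ≈ 0.072169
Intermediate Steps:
M(T, o) = 9 + 1/(T + o) (M(T, o) = 9 + 1/(o + T) = 9 + 1/(T + o))
w(Y) = 8
h(I) = √(4 + I)
1/(w(M(-2, A(-1)))*h(-1)) = 1/(8*√(4 - 1)) = 1/(8*√3) = √3/24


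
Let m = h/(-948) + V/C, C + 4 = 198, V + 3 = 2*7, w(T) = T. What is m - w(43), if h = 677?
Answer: -4014563/91956 ≈ -43.657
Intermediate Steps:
V = 11 (V = -3 + 2*7 = -3 + 14 = 11)
C = 194 (C = -4 + 198 = 194)
m = -60455/91956 (m = 677/(-948) + 11/194 = 677*(-1/948) + 11*(1/194) = -677/948 + 11/194 = -60455/91956 ≈ -0.65743)
m - w(43) = -60455/91956 - 1*43 = -60455/91956 - 43 = -4014563/91956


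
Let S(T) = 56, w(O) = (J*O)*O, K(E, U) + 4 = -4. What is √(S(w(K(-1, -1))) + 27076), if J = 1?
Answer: 2*√6783 ≈ 164.72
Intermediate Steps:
K(E, U) = -8 (K(E, U) = -4 - 4 = -8)
w(O) = O² (w(O) = (1*O)*O = O*O = O²)
√(S(w(K(-1, -1))) + 27076) = √(56 + 27076) = √27132 = 2*√6783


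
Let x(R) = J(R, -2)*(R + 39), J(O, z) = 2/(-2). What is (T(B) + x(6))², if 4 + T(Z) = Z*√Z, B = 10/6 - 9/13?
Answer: 142479791/59319 - 3724*√1482/1521 ≈ 2307.7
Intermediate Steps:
J(O, z) = -1 (J(O, z) = 2*(-½) = -1)
x(R) = -39 - R (x(R) = -(R + 39) = -(39 + R) = -39 - R)
B = 38/39 (B = 10*(⅙) - 9*1/13 = 5/3 - 9/13 = 38/39 ≈ 0.97436)
T(Z) = -4 + Z^(3/2) (T(Z) = -4 + Z*√Z = -4 + Z^(3/2))
(T(B) + x(6))² = ((-4 + (38/39)^(3/2)) + (-39 - 1*6))² = ((-4 + 38*√1482/1521) + (-39 - 6))² = ((-4 + 38*√1482/1521) - 45)² = (-49 + 38*√1482/1521)²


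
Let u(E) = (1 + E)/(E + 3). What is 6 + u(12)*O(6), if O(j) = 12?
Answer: 82/5 ≈ 16.400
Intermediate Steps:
u(E) = (1 + E)/(3 + E)
6 + u(12)*O(6) = 6 + ((1 + 12)/(3 + 12))*12 = 6 + (13/15)*12 = 6 + 52/5 = 82/5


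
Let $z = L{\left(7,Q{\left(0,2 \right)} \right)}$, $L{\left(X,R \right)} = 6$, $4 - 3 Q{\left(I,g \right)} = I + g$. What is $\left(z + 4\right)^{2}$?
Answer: $100$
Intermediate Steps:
$Q{\left(I,g \right)} = \frac{4}{3} - \frac{I}{3} - \frac{g}{3}$ ($Q{\left(I,g \right)} = \frac{4}{3} - \frac{I + g}{3} = \frac{4}{3} - \left(\frac{I}{3} + \frac{g}{3}\right) = \frac{4}{3} - \frac{I}{3} - \frac{g}{3}$)
$z = 6$
$\left(z + 4\right)^{2} = \left(6 + 4\right)^{2} = 10^{2} = 100$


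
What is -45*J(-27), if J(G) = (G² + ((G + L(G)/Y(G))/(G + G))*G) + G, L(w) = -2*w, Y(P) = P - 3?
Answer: -30942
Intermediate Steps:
Y(P) = -3 + P
J(G) = G² + 3*G/2 - G/(-3 + G) (J(G) = (G² + ((G + (-2*G)/(-3 + G))/(G + G))*G) + G = (G² + ((G - 2*G/(-3 + G))/((2*G)))*G) + G = (G² + ((G - 2*G/(-3 + G))*(1/(2*G)))*G) + G = (G² + ((G - 2*G/(-3 + G))/(2*G))*G) + G = (G² + (G/2 - G/(-3 + G))) + G = (G² + G/2 - G/(-3 + G)) + G = G² + 3*G/2 - G/(-3 + G))
-45*J(-27) = -45*(-27)*(-2 + (-3 - 27)*(3 + 2*(-27)))/(2*(-3 - 27)) = -45*(-27)*(-2 - 30*(3 - 54))/(2*(-30)) = -45*(-27)*(-1)*(-2 - 30*(-51))/(2*30) = -45*(-27)*(-1)*(-2 + 1530)/(2*30) = -45*(-27)*(-1)*1528/(2*30) = -45*3438/5 = -30942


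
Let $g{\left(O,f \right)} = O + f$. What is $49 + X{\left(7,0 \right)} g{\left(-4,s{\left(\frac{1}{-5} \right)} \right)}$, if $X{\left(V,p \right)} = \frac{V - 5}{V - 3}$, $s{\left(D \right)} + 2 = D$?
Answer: $\frac{459}{10} \approx 45.9$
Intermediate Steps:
$s{\left(D \right)} = -2 + D$
$X{\left(V,p \right)} = \frac{-5 + V}{-3 + V}$
$49 + X{\left(7,0 \right)} g{\left(-4,s{\left(\frac{1}{-5} \right)} \right)} = 49 + \frac{-5 + 7}{-3 + 7} \left(-4 - \left(2 - \frac{1}{-5}\right)\right) = 49 + \frac{1}{4} \cdot 2 \left(-4 - \frac{11}{5}\right) = 49 + \frac{1}{2} \left(- \frac{31}{5}\right) = 49 - \frac{31}{10} = \frac{459}{10}$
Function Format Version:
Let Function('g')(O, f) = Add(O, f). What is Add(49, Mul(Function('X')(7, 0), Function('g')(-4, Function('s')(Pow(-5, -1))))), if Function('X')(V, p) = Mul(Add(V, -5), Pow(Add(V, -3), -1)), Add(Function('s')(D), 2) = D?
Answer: Rational(459, 10) ≈ 45.900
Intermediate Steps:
Function('s')(D) = Add(-2, D)
Function('X')(V, p) = Mul(Pow(Add(-3, V), -1), Add(-5, V)) (Function('X')(V, p) = Mul(Add(-5, V), Pow(Add(-3, V), -1)) = Mul(Pow(Add(-3, V), -1), Add(-5, V)))
Add(49, Mul(Function('X')(7, 0), Function('g')(-4, Function('s')(Pow(-5, -1))))) = Add(49, Mul(Mul(Pow(Add(-3, 7), -1), Add(-5, 7)), Add(-4, Add(-2, Pow(-5, -1))))) = Add(49, Mul(Mul(Pow(4, -1), 2), Add(-4, Add(-2, Rational(-1, 5))))) = Add(49, Mul(Mul(Rational(1, 4), 2), Add(-4, Rational(-11, 5)))) = Add(49, Mul(Rational(1, 2), Rational(-31, 5))) = Add(49, Rational(-31, 10)) = Rational(459, 10)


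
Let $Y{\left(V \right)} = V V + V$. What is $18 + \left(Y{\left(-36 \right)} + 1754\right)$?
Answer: $3032$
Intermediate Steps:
$Y{\left(V \right)} = V + V^{2}$ ($Y{\left(V \right)} = V^{2} + V = V + V^{2}$)
$18 + \left(Y{\left(-36 \right)} + 1754\right) = 18 + \left(- 36 \left(1 - 36\right) + 1754\right) = 18 + \left(\left(-36\right) \left(-35\right) + 1754\right) = 18 + \left(1260 + 1754\right) = 18 + 3014 = 3032$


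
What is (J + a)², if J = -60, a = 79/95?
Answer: 31595641/9025 ≈ 3500.9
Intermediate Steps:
a = 79/95 (a = 79*(1/95) = 79/95 ≈ 0.83158)
(J + a)² = (-60 + 79/95)² = (-5621/95)² = 31595641/9025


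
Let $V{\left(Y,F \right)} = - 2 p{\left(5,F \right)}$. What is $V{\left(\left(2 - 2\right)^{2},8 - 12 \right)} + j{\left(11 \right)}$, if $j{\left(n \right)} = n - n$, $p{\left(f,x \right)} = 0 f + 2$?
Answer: $-4$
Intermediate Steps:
$p{\left(f,x \right)} = 2$ ($p{\left(f,x \right)} = 0 + 2 = 2$)
$j{\left(n \right)} = 0$
$V{\left(Y,F \right)} = -4$ ($V{\left(Y,F \right)} = \left(-2\right) 2 = -4$)
$V{\left(\left(2 - 2\right)^{2},8 - 12 \right)} + j{\left(11 \right)} = -4 + 0 = -4$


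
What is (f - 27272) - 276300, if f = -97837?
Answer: -401409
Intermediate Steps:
(f - 27272) - 276300 = (-97837 - 27272) - 276300 = -125109 - 276300 = -401409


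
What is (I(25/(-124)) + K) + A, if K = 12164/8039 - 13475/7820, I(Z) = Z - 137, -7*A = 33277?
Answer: -3336261225866/682085033 ≈ -4891.3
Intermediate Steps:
A = -33277/7 (A = -⅐*33277 = -33277/7 ≈ -4753.9)
I(Z) = -137 + Z
K = -2640609/12572996 (K = 12164*(1/8039) - 13475*1/7820 = 12164/8039 - 2695/1564 = -2640609/12572996 ≈ -0.21002)
(I(25/(-124)) + K) + A = ((-137 + 25/(-124)) - 2640609/12572996) - 33277/7 = ((-137 + 25*(-1/124)) - 2640609/12572996) - 33277/7 = ((-137 - 25/124) - 2640609/12572996) - 33277/7 = (-17013/124 - 2640609/12572996) - 33277/7 = -13389488529/97440719 - 33277/7 = -3336261225866/682085033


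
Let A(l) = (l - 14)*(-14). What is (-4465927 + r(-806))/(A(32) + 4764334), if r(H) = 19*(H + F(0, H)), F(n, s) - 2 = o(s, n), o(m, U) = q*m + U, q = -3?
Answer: -4435261/4764082 ≈ -0.93098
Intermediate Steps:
o(m, U) = U - 3*m (o(m, U) = -3*m + U = U - 3*m)
A(l) = 196 - 14*l (A(l) = (-14 + l)*(-14) = 196 - 14*l)
F(n, s) = 2 + n - 3*s (F(n, s) = 2 + (n - 3*s) = 2 + n - 3*s)
r(H) = 38 - 38*H (r(H) = 19*(H + (2 + 0 - 3*H)) = 19*(H + (2 - 3*H)) = 19*(2 - 2*H) = 38 - 38*H)
(-4465927 + r(-806))/(A(32) + 4764334) = (-4465927 + (38 - 38*(-806)))/((196 - 14*32) + 4764334) = (-4465927 + (38 + 30628))/((196 - 448) + 4764334) = (-4465927 + 30666)/(-252 + 4764334) = -4435261/4764082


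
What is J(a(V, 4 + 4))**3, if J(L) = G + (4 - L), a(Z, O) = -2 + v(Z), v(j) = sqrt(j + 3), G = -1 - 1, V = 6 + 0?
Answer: 1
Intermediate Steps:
V = 6
G = -2
v(j) = sqrt(3 + j)
a(Z, O) = -2 + sqrt(3 + Z)
J(L) = 2 - L (J(L) = -2 + (4 - L) = 2 - L)
J(a(V, 4 + 4))**3 = (2 - (-2 + sqrt(3 + 6)))**3 = (2 - (-2 + sqrt(9)))**3 = (2 - (-2 + 3))**3 = (2 - 1*1)**3 = (2 - 1)**3 = 1**3 = 1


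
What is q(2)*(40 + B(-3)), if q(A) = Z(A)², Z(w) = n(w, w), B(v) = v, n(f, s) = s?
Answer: 148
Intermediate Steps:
Z(w) = w
q(A) = A²
q(2)*(40 + B(-3)) = 2²*(40 - 3) = 4*37 = 148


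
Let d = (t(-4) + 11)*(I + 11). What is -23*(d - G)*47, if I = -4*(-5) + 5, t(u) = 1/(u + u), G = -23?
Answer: -896149/2 ≈ -4.4807e+5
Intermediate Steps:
t(u) = 1/(2*u)
I = 25 (I = 20 + 5 = 25)
d = 783/2 (d = ((1/2)/(-4) + 11)*(25 + 11) = ((1/2)*(-1/4) + 11)*36 = (-1/8 + 11)*36 = (87/8)*36 = 783/2 ≈ 391.50)
-23*(d - G)*47 = -23*(783/2 - 1*(-23))*47 = -23*(783/2 + 23)*47 = -23*829/2*47 = -19067/2*47 = -896149/2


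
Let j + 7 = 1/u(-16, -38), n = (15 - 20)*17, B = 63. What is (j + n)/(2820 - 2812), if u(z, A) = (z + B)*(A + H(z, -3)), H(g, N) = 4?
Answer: -147017/12784 ≈ -11.500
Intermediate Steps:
u(z, A) = (4 + A)*(63 + z) (u(z, A) = (z + 63)*(A + 4) = (63 + z)*(4 + A) = (4 + A)*(63 + z))
n = -85 (n = -5*17 = -85)
j = -11187/1598 (j = -7 + 1/(252 + 4*(-16) + 63*(-38) - 38*(-16)) = -7 + 1/(252 - 64 - 2394 + 608) = -7 + 1/(-1598) = -7 - 1/1598 = -11187/1598 ≈ -7.0006)
(j + n)/(2820 - 2812) = (-11187/1598 - 85)/(2820 - 2812) = -147017/1598/8 = -147017/1598*⅛ = -147017/12784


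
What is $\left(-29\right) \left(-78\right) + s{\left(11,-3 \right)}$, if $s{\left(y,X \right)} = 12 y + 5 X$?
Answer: $2379$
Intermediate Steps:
$s{\left(y,X \right)} = 5 X + 12 y$
$\left(-29\right) \left(-78\right) + s{\left(11,-3 \right)} = \left(-29\right) \left(-78\right) + \left(5 \left(-3\right) + 12 \cdot 11\right) = 2262 + \left(-15 + 132\right) = 2262 + 117 = 2379$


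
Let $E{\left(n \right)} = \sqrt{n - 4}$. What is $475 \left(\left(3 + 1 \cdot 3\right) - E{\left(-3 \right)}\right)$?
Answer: $2850 - 475 i \sqrt{7} \approx 2850.0 - 1256.7 i$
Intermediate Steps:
$E{\left(n \right)} = \sqrt{-4 + n}$
$475 \left(\left(3 + 1 \cdot 3\right) - E{\left(-3 \right)}\right) = 475 \left(\left(3 + 1 \cdot 3\right) - \sqrt{-4 - 3}\right) = 475 \left(\left(3 + 3\right) - \sqrt{-7}\right) = 475 \left(6 - i \sqrt{7}\right) = 2850 - 475 i \sqrt{7}$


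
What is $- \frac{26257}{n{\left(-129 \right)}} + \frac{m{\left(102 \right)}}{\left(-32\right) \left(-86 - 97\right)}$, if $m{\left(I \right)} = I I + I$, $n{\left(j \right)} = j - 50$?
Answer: $\frac{25940261}{174704} \approx 148.48$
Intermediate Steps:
$n{\left(j \right)} = -50 + j$ ($n{\left(j \right)} = j - 50 = -50 + j$)
$m{\left(I \right)} = I + I^{2}$ ($m{\left(I \right)} = I^{2} + I = I + I^{2}$)
$- \frac{26257}{n{\left(-129 \right)}} + \frac{m{\left(102 \right)}}{\left(-32\right) \left(-86 - 97\right)} = - \frac{26257}{-50 - 129} + \frac{102 \left(1 + 102\right)}{\left(-32\right) \left(-86 - 97\right)} = - \frac{26257}{-179} + \frac{102 \cdot 103}{\left(-32\right) \left(-183\right)} = \left(-26257\right) \left(- \frac{1}{179}\right) + \frac{10506}{5856} = \frac{26257}{179} + 10506 \cdot \frac{1}{5856} = \frac{26257}{179} + \frac{1751}{976} = \frac{25940261}{174704}$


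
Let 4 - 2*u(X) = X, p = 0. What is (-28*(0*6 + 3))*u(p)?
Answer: -168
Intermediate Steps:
u(X) = 2 - X/2
(-28*(0*6 + 3))*u(p) = (-28*(0*6 + 3))*(2 - ½*0) = (-28*(0 + 3))*(2 + 0) = -28*3*2 = -84*2 = -168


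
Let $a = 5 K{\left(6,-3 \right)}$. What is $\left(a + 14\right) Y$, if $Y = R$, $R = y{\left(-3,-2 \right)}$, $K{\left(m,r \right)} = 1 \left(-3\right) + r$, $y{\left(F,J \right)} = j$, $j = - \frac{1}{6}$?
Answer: $\frac{8}{3} \approx 2.6667$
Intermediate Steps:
$j = - \frac{1}{6}$ ($j = \left(-1\right) \frac{1}{6} = - \frac{1}{6} \approx -0.16667$)
$y{\left(F,J \right)} = - \frac{1}{6}$
$K{\left(m,r \right)} = -3 + r$
$R = - \frac{1}{6} \approx -0.16667$
$Y = - \frac{1}{6} \approx -0.16667$
$a = -30$ ($a = 5 \left(-3 - 3\right) = 5 \left(-6\right) = -30$)
$\left(a + 14\right) Y = \left(-30 + 14\right) \left(- \frac{1}{6}\right) = \left(-16\right) \left(- \frac{1}{6}\right) = \frac{8}{3}$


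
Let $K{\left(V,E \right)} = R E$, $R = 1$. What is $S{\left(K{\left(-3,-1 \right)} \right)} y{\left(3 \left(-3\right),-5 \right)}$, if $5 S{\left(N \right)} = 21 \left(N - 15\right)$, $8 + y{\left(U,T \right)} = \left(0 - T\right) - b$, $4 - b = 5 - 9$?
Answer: $\frac{3696}{5} \approx 739.2$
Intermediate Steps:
$K{\left(V,E \right)} = E$ ($K{\left(V,E \right)} = 1 E = E$)
$b = 8$ ($b = 4 - \left(5 - 9\right) = 4 - -4 = 4 + 4 = 8$)
$y{\left(U,T \right)} = -16 - T$ ($y{\left(U,T \right)} = -8 + \left(\left(0 - T\right) - 8\right) = -8 - \left(8 + T\right) = -16 - T$)
$S{\left(N \right)} = -63 + \frac{21 N}{5}$ ($S{\left(N \right)} = \frac{21 \left(N - 15\right)}{5} = \frac{21 \left(-15 + N\right)}{5} = \frac{-315 + 21 N}{5} = -63 + \frac{21 N}{5}$)
$S{\left(K{\left(-3,-1 \right)} \right)} y{\left(3 \left(-3\right),-5 \right)} = \left(-63 + \frac{21}{5} \left(-1\right)\right) \left(-16 - -5\right) = \left(-63 - \frac{21}{5}\right) \left(-16 + 5\right) = \left(- \frac{336}{5}\right) \left(-11\right) = \frac{3696}{5}$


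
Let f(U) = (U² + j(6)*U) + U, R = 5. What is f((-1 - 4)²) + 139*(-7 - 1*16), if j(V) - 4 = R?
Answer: -2322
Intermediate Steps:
j(V) = 9 (j(V) = 4 + 5 = 9)
f(U) = U² + 10*U (f(U) = (U² + 9*U) + U = U² + 10*U)
f((-1 - 4)²) + 139*(-7 - 1*16) = (-1 - 4)²*(10 + (-1 - 4)²) + 139*(-7 - 1*16) = (-5)²*(10 + (-5)²) + 139*(-7 - 16) = 25*(10 + 25) + 139*(-23) = 25*35 - 3197 = 875 - 3197 = -2322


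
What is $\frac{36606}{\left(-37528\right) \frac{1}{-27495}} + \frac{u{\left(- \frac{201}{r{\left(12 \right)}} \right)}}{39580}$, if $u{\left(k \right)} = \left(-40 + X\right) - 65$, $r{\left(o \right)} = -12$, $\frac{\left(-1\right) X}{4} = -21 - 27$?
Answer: $\frac{1244892488673}{46417445} \approx 26820.0$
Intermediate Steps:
$X = 192$ ($X = - 4 \left(-21 - 27\right) = \left(-4\right) \left(-48\right) = 192$)
$u{\left(k \right)} = 87$ ($u{\left(k \right)} = \left(-40 + 192\right) - 65 = 152 - 65 = 87$)
$\frac{36606}{\left(-37528\right) \frac{1}{-27495}} + \frac{u{\left(- \frac{201}{r{\left(12 \right)}} \right)}}{39580} = \frac{36606}{\left(-37528\right) \frac{1}{-27495}} + \frac{87}{39580} = \frac{36606}{\left(-37528\right) \left(- \frac{1}{27495}\right)} + 87 \cdot \frac{1}{39580} = \frac{36606}{\frac{37528}{27495}} + \frac{87}{39580} = 36606 \cdot \frac{27495}{37528} + \frac{87}{39580} = \frac{503240985}{18764} + \frac{87}{39580} = \frac{1244892488673}{46417445}$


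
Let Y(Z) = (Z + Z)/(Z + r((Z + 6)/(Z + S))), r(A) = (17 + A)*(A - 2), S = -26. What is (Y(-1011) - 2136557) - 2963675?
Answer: -5646555482434642/1107117805 ≈ -5.1002e+6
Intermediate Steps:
r(A) = (-2 + A)*(17 + A) (r(A) = (17 + A)*(-2 + A) = (-2 + A)*(17 + A))
Y(Z) = 2*Z/(-34 + Z + (6 + Z)**2/(-26 + Z)**2 + 15*(6 + Z)/(-26 + Z)) (Y(Z) = (Z + Z)/(Z + (-34 + ((Z + 6)/(Z - 26))**2 + 15*((Z + 6)/(Z - 26)))) = (2*Z)/(Z + (-34 + ((6 + Z)/(-26 + Z))**2 + 15*((6 + Z)/(-26 + Z)))) = (2*Z)/(Z + (-34 + (6 + Z)**2/(-26 + Z)**2 + 15*(6 + Z)/(-26 + Z))) = (2*Z)/(-34 + Z + (6 + Z)**2/(-26 + Z)**2 + 15*(6 + Z)/(-26 + Z)) = 2*Z/(-34 + Z + (6 + Z)**2/(-26 + Z)**2 + 15*(6 + Z)/(-26 + Z)))
(Y(-1011) - 2136557) - 2963675 = (2*(-1011)*(676 + (-1011)**2 - 52*(-1011))/(-25288 + (-1011)**3 - 70*(-1011)**2 + 2156*(-1011)) - 2136557) - 2963675 = (2*(-1011)*(676 + 1022121 + 52572)/(-25288 - 1033364331 - 70*1022121 - 2179716) - 2136557) - 2963675 = (2*(-1011)*1075369/(-25288 - 1033364331 - 71548470 - 2179716) - 2136557) - 2963675 = (2*(-1011)*1075369/(-1107117805) - 2136557) - 2963675 = (2*(-1011)*(-1/1107117805)*1075369 - 2136557) - 2963675 = (2174396118/1107117805 - 2136557) - 2963675 = -2365418121701267/1107117805 - 2963675 = -5646555482434642/1107117805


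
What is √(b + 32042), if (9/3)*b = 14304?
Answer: 3*√4090 ≈ 191.86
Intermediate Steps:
b = 4768 (b = (⅓)*14304 = 4768)
√(b + 32042) = √(4768 + 32042) = √36810 = 3*√4090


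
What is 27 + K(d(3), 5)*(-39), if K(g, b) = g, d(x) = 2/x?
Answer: 1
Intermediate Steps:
27 + K(d(3), 5)*(-39) = 27 + (2/3)*(-39) = 27 + (2*(⅓))*(-39) = 27 + (⅔)*(-39) = 27 - 26 = 1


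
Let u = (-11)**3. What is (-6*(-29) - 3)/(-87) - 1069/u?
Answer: -44866/38599 ≈ -1.1624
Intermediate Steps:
u = -1331
(-6*(-29) - 3)/(-87) - 1069/u = (-6*(-29) - 3)/(-87) - 1069/(-1331) = (174 - 3)*(-1/87) - 1069*(-1/1331) = 171*(-1/87) + 1069/1331 = -57/29 + 1069/1331 = -44866/38599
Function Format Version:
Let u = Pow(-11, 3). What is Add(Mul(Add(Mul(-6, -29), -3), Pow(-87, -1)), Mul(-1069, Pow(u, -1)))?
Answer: Rational(-44866, 38599) ≈ -1.1624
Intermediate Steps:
u = -1331
Add(Mul(Add(Mul(-6, -29), -3), Pow(-87, -1)), Mul(-1069, Pow(u, -1))) = Add(Mul(Add(Mul(-6, -29), -3), Pow(-87, -1)), Mul(-1069, Pow(-1331, -1))) = Add(Mul(Add(174, -3), Rational(-1, 87)), Mul(-1069, Rational(-1, 1331))) = Add(Mul(171, Rational(-1, 87)), Rational(1069, 1331)) = Add(Rational(-57, 29), Rational(1069, 1331)) = Rational(-44866, 38599)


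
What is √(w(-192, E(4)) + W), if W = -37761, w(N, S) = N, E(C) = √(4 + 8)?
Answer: 3*I*√4217 ≈ 194.82*I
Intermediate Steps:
E(C) = 2*√3 (E(C) = √12 = 2*√3)
√(w(-192, E(4)) + W) = √(-192 - 37761) = √(-37953) = 3*I*√4217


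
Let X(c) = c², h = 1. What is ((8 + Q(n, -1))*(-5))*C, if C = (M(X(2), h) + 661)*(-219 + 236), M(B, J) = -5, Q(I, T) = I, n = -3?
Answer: -278800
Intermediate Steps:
C = 11152 (C = (-5 + 661)*(-219 + 236) = 656*17 = 11152)
((8 + Q(n, -1))*(-5))*C = ((8 - 3)*(-5))*11152 = (5*(-5))*11152 = -25*11152 = -278800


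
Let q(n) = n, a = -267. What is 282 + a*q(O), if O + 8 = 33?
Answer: -6393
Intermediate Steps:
O = 25 (O = -8 + 33 = 25)
282 + a*q(O) = 282 - 267*25 = 282 - 6675 = -6393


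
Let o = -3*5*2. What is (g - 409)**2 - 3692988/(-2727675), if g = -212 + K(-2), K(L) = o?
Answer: 128443898407/303075 ≈ 4.2380e+5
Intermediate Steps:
o = -30 (o = -15*2 = -30)
K(L) = -30
g = -242 (g = -212 - 30 = -242)
(g - 409)**2 - 3692988/(-2727675) = (-242 - 409)**2 - 3692988/(-2727675) = (-651)**2 - 3692988*(-1/2727675) = 423801 + 410332/303075 = 128443898407/303075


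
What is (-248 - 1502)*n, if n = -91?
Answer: 159250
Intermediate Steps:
(-248 - 1502)*n = (-248 - 1502)*(-91) = -1750*(-91) = 159250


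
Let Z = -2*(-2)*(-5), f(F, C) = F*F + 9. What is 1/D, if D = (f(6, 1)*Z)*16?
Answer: -1/14400 ≈ -6.9444e-5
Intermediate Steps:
f(F, C) = 9 + F² (f(F, C) = F² + 9 = 9 + F²)
Z = -20 (Z = 4*(-5) = -20)
D = -14400 (D = ((9 + 6²)*(-20))*16 = ((9 + 36)*(-20))*16 = (45*(-20))*16 = -900*16 = -14400)
1/D = 1/(-14400) = -1/14400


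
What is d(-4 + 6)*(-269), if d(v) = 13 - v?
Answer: -2959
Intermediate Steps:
d(-4 + 6)*(-269) = (13 - (-4 + 6))*(-269) = (13 - 1*2)*(-269) = (13 - 2)*(-269) = 11*(-269) = -2959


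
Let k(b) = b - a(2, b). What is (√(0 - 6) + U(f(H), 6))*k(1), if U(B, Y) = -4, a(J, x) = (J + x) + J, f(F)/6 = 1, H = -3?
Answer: 16 - 4*I*√6 ≈ 16.0 - 9.798*I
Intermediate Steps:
f(F) = 6 (f(F) = 6*1 = 6)
a(J, x) = x + 2*J
k(b) = -4 (k(b) = b - (b + 2*2) = b - (b + 4) = b - (4 + b) = b + (-4 - b) = -4)
(√(0 - 6) + U(f(H), 6))*k(1) = (√(0 - 6) - 4)*(-4) = (√(-6) - 4)*(-4) = (I*√6 - 4)*(-4) = (-4 + I*√6)*(-4) = 16 - 4*I*√6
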